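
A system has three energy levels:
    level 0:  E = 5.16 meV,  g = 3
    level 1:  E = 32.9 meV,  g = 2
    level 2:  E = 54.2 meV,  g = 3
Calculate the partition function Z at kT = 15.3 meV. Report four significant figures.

Z = 2.461

Eᵢ/kT = 0.337255, 2.15033, 3.54248.
Z = Σ gᵢe^(−Eᵢ/kT) = 3·e^(−0.337255) + 2·e^(−2.15033) + 3·e^(−3.54248) = 2.14118 + 0.232891 + 0.0868244 = 2.46090.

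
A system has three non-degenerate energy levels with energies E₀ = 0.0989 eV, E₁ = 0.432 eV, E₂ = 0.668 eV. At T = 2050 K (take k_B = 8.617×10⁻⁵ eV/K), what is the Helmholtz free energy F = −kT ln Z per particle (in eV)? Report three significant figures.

0.0679 eV

k_BT = 8.617×10⁻⁵ × 2050 K = 0.17665 eV.
Eᵢ/kT = 0.55986, 2.4455, 3.7815.
Z = Σ e^(−Eᵢ/kT) = e^(−0.55986) + e^(−2.4455) + e^(−3.7815) = 0.57129 + 0.086683 + 0.022788 = 0.68076.
F = −kT ln Z = −0.17665 × ln(0.68076) = −0.17665 × -0.38455 = 0.0679 eV.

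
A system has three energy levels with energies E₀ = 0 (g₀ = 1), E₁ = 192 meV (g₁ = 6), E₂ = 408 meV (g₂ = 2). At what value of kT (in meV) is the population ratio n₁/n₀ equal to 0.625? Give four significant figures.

n₁/n₀ = (g₁/g₀) exp[−(E₁−E₀)/kT] = 0.625.
⇒ (E₁−E₀)/kT = ln((6/1)/0.625) = ln(9.60000) = 2.26176.
kT = 192 meV / 2.26176 = 84.89 meV.

84.89 meV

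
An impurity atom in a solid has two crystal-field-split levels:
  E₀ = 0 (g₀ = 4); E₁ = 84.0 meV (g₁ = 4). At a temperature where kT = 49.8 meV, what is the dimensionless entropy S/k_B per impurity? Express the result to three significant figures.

Eᵢ/kT = 0, 1.6867.
Z = Σ gᵢe^(−Eᵢ/kT) = 4·e^(−0) + 4·e^(−1.6867) = 4.0000 + 0.74052 = 4.7405.
⟨E⟩ = Σ EᵢPᵢ = 13.122 meV.
S/k_B = ln Z + ⟨E⟩/kT = ln(4.7405) + 13.122/49.8 = 1.5561 + 0.26349 = 1.82.

1.82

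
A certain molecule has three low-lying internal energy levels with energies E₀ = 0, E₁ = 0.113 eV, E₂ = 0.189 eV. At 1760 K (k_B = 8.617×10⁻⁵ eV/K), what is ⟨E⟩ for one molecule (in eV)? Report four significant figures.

k_BT = 8.617×10⁻⁵ × 1760 K = 0.151659 eV.
Eᵢ/kT = 0, 0.745093, 1.24622.
Z = Σ e^(−Eᵢ/kT) = e^(−0) + e^(−0.745093) + e^(−1.24622) = 1.00000 + 0.474690 + 0.287590 = 1.76228.
⟨E⟩ = Σ Eᵢ e^(−Eᵢ/kT) / Z = (0·1.00000 + 0.113·0.474690 + 0.189·0.287590) / 1.76228 = 0.06128 eV.

0.06128 eV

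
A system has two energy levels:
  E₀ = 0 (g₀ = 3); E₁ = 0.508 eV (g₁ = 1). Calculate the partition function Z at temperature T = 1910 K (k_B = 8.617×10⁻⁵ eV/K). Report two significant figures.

k_BT = 8.617×10⁻⁵ × 1910 K = 0.1646 eV.
Eᵢ/kT = 0, 3.086.
Z = Σ gᵢe^(−Eᵢ/kT) = 3·e^(−0) + 1·e^(−3.086) = 3.000 + 0.04568 = 3.046.

Z = 3.0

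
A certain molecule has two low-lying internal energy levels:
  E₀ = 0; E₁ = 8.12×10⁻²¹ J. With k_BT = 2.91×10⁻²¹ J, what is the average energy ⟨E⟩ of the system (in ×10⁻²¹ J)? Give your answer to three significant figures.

0.470 ×10⁻²¹ J

Eᵢ/kT = 0, 2.7904.
Z = Σ e^(−Eᵢ/kT) = e^(−0) + e^(−2.7904) = 1.0000 + 0.061397 = 1.0614.
⟨E⟩ = Σ Eᵢ e^(−Eᵢ/kT) / Z = (0·1.0000 + 8.12·0.061397) / 1.0614 = 0.470 ×10⁻²¹ J.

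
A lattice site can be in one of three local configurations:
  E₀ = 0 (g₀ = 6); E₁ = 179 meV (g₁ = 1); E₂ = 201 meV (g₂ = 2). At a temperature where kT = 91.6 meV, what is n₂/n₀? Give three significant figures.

0.0371

n₂/n₀ = (g₂/g₀) exp[−(E₂−E₀)/kT] = (2/6) × exp(−(201 meV)/(91.6 meV)) = (2/6) × exp(-2.1943) = 0.0371.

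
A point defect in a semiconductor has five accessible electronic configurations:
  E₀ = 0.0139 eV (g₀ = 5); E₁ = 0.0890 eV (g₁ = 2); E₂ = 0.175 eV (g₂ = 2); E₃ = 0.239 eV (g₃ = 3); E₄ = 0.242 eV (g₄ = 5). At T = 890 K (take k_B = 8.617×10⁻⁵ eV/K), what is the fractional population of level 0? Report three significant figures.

0.780

k_BT = 8.617×10⁻⁵ × 890 K = 0.076691 eV.
Eᵢ/kT = 0.18125, 1.1605, 2.2819, 3.1164, 3.1555.
Z = Σ gᵢe^(−Eᵢ/kT) = 5·e^(−0.18125) + 2·e^(−1.1605) + 2·e^(−2.2819) + 3·e^(−3.1164) + 5·e^(−3.1555) = 4.1711 + 0.62666 + 0.20418 + 0.13295 + 0.21309 = 5.3480.
P₀ = g₀ e^(−E₀/kT) / Z = 4.1711/5.3480 = 0.780.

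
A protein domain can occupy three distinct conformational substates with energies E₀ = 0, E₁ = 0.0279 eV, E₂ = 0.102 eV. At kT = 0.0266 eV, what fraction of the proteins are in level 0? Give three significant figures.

Eᵢ/kT = 0, 1.0489, 3.8346.
Z = Σ e^(−Eᵢ/kT) = e^(−0) + e^(−1.0489) + e^(−3.8346) = 1.0000 + 0.35032 + 0.021610 = 1.3719.
P₀ = e^(−E₀/kT) / Z = 1.0000/1.3719 = 0.729.

0.729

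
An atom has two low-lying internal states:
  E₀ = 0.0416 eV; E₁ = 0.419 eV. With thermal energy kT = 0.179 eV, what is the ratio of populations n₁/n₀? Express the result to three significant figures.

0.121

n₁/n₀ = exp[−(E₁−E₀)/kT] = exp(−(0.3774 eV)/(0.179 eV)) = exp(-2.1084) = 0.121.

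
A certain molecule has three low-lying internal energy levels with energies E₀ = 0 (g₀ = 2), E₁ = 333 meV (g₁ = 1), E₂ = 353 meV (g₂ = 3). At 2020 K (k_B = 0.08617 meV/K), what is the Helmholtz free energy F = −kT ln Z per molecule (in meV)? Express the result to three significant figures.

k_BT = 0.08617 × 2020 K = 174.06 meV.
Eᵢ/kT = 0, 1.9131, 2.0280.
Z = Σ gᵢe^(−Eᵢ/kT) = 2·e^(−0) + 1·e^(−1.9131) + 3·e^(−2.0280) = 2.0000 + 0.14762 + 0.39480 = 2.5424.
F = −kT ln Z = −174.06 × ln(2.5424) = −174.06 × 0.93311 = -162 meV.

-162 meV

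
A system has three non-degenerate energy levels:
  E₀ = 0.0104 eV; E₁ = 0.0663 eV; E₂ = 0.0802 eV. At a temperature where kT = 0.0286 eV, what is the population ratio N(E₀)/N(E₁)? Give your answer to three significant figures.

7.06

n₀/n₁ = exp[−(E₀−E₁)/kT] = exp(−(-0.0559 eV)/(0.0286 eV)) = exp(1.9545) = 7.06.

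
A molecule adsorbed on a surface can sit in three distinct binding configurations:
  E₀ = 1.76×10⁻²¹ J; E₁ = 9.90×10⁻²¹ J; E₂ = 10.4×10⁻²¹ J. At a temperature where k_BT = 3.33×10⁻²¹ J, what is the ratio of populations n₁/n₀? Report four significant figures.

0.08677

n₁/n₀ = exp[−(E₁−E₀)/kT] = exp(−(8.14 ×10⁻²¹ J)/(3.33 ×10⁻²¹ J)) = exp(-2.44444) = 0.08677.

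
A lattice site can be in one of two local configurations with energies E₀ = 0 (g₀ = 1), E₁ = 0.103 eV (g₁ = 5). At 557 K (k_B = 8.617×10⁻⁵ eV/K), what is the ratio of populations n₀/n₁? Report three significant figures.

1.71

k_BT = 8.617×10⁻⁵ × 557 K = 0.047997 eV.
n₀/n₁ = (g₀/g₁) exp[−(E₀−E₁)/kT] = (1/5) × exp(−(-0.103 eV)/(0.047997 eV)) = (1/5) × exp(2.1460) = 1.71.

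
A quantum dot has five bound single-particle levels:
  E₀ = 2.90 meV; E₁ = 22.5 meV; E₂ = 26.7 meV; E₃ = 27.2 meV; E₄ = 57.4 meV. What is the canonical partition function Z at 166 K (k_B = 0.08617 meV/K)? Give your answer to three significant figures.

k_BT = 0.08617 × 166 K = 14.304 meV.
Eᵢ/kT = 0.20274, 1.5730, 1.8666, 1.9016, 4.0129.
Z = Σ e^(−Eᵢ/kT) = e^(−0.20274) + e^(−1.5730) + e^(−1.8666) + e^(−1.9016) + e^(−4.0129) = 0.81649 + 0.20742 + 0.15465 + 0.14933 + 0.018081 = 1.3460.

Z = 1.35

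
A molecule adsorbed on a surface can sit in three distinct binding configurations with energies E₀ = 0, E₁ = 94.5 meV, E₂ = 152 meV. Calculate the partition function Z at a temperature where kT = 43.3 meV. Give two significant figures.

Eᵢ/kT = 0, 2.182, 3.510.
Z = Σ e^(−Eᵢ/kT) = e^(−0) + e^(−2.182) + e^(−3.510) = 1.000 + 0.1128 + 0.02990 = 1.143.

Z = 1.1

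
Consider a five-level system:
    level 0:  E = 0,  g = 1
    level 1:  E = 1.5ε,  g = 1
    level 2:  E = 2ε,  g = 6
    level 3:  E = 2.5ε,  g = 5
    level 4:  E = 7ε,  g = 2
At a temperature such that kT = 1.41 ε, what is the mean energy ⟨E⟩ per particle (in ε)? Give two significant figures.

Eᵢ/kT = 0, 1.064, 1.418, 1.773, 4.965.
Z = Σ gᵢe^(−Eᵢ/kT) = 1·e^(−0) + 1·e^(−1.064) + 6·e^(−1.418) + 5·e^(−1.773) + 2·e^(−4.965) = 1.000 + 0.3451 + 1.453 + 0.8491 + 0.01396 = 3.661.
⟨E⟩ = Σ Eᵢ gᵢe^(−Eᵢ/kT) / Z = (0·1.000 + 1.5·0.3451 + 2·1.453 + 2.5·0.8491 + 7·0.01396) / 3.661 = 1.5 ε.

1.5 ε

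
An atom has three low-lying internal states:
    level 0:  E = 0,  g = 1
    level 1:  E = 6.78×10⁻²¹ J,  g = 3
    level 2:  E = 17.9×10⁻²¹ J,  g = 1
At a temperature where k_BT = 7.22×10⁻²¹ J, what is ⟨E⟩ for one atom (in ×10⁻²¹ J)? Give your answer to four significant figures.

4.189 ×10⁻²¹ J

Eᵢ/kT = 0, 0.939058, 2.47922.
Z = Σ gᵢe^(−Eᵢ/kT) = 1·e^(−0) + 3·e^(−0.939058) + 1·e^(−2.47922) = 1.00000 + 1.17299 + 0.0838086 = 2.25680.
⟨E⟩ = Σ Eᵢ gᵢe^(−Eᵢ/kT) / Z = (0·1.00000 + 6.78·1.17299 + 17.9·0.0838086) / 2.25680 = 4.189 ×10⁻²¹ J.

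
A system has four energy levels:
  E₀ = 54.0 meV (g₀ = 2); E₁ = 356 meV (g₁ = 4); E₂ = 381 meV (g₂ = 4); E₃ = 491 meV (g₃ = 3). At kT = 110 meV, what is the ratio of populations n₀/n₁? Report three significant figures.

n₀/n₁ = (g₀/g₁) exp[−(E₀−E₁)/kT] = (2/4) × exp(−(-302.0 meV)/(110 meV)) = (2/4) × exp(2.7455) = 7.79.

7.79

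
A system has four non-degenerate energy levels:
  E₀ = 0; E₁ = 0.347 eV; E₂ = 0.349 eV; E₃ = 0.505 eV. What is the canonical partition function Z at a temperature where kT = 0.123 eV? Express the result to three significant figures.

Z = 1.13

Eᵢ/kT = 0, 2.8211, 2.8374, 4.1057.
Z = Σ e^(−Eᵢ/kT) = e^(−0) + e^(−2.8211) + e^(−2.8374) + e^(−4.1057) = 1.0000 + 0.059540 + 0.058578 + 0.016478 = 1.1346.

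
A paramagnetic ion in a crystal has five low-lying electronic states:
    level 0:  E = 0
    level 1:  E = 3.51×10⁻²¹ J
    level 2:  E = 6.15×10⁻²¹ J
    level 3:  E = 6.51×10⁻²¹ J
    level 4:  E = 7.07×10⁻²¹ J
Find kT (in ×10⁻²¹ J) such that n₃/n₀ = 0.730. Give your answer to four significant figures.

n₃/n₀ = exp[−(E₃−E₀)/kT] = 0.730.
⇒ (E₃−E₀)/kT = ln(1/0.730) = ln(1.36986) = 0.314709.
kT = 6.51 ×10⁻²¹ J / 0.314709 = 20.69 ×10⁻²¹ J.

20.69 ×10⁻²¹ J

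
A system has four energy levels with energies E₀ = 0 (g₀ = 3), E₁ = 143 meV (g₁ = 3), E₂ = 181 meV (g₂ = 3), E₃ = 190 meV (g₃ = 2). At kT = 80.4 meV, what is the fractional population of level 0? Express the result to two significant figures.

Eᵢ/kT = 0, 1.779, 2.251, 2.363.
Z = Σ gᵢe^(−Eᵢ/kT) = 3·e^(−0) + 3·e^(−1.779) + 3·e^(−2.251) + 2·e^(−2.363) = 3.000 + 0.5064 + 0.3159 + 0.1883 = 4.011.
P₀ = g₀ e^(−E₀/kT) / Z = 3.000/4.011 = 0.75.

0.75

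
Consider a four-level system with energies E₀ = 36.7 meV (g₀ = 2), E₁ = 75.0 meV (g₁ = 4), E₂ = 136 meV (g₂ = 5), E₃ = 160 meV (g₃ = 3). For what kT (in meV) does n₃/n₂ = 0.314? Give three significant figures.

37.1 meV

n₃/n₂ = (g₃/g₂) exp[−(E₃−E₂)/kT] = 0.314.
⇒ (E₃−E₂)/kT = ln((3/5)/0.314) = ln(1.9108) = 0.64752.
kT = 24 meV / 0.64752 = 37.1 meV.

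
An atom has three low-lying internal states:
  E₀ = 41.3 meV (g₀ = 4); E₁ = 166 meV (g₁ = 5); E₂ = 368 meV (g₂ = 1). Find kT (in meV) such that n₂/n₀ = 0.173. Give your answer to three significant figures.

887 meV

n₂/n₀ = (g₂/g₀) exp[−(E₂−E₀)/kT] = 0.173.
⇒ (E₂−E₀)/kT = ln((1/4)/0.173) = ln(1.4451) = 0.36818.
kT = 326.7 meV / 0.36818 = 887 meV.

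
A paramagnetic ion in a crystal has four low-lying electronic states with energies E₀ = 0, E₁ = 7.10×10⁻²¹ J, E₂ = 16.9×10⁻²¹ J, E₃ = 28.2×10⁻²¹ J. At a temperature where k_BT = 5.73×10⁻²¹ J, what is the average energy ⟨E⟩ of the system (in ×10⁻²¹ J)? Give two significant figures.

2.3 ×10⁻²¹ J

Eᵢ/kT = 0, 1.239, 2.949, 4.921.
Z = Σ e^(−Eᵢ/kT) = e^(−0) + e^(−1.239) + e^(−2.949) + e^(−4.921) = 1.000 + 0.2897 + 0.05239 + 0.007292 = 1.349.
⟨E⟩ = Σ Eᵢ e^(−Eᵢ/kT) / Z = (0·1.000 + 7.10·0.2897 + 16.9·0.05239 + 28.2·0.007292) / 1.349 = 2.3 ×10⁻²¹ J.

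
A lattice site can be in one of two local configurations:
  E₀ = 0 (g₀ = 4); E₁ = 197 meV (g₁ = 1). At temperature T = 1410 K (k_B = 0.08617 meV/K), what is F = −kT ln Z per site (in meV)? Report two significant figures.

-170 meV

k_BT = 0.08617 × 1410 K = 121.5 meV.
Eᵢ/kT = 0, 1.621.
Z = Σ gᵢe^(−Eᵢ/kT) = 4·e^(−0) + 1·e^(−1.621) = 4.000 + 0.1977 = 4.198.
F = −kT ln Z = −121.5 × ln(4.198) = −121.5 × 1.435 = -170 meV.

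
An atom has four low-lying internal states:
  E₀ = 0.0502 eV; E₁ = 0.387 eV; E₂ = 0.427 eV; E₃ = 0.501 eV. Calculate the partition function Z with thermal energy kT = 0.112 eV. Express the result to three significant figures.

Z = 0.704

Eᵢ/kT = 0.44821, 3.4554, 3.8125, 4.4732.
Z = Σ e^(−Eᵢ/kT) = e^(−0.44821) + e^(−3.4554) + e^(−3.8125) + e^(−4.4732) = 0.63877 + 0.031575 + 0.022093 + 0.011411 = 0.70385.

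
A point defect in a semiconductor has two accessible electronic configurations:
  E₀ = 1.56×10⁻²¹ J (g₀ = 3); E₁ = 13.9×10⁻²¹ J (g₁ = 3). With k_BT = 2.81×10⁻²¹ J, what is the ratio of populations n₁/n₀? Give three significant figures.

n₁/n₀ = (g₁/g₀) exp[−(E₁−E₀)/kT] = (3/3) × exp(−(12.34 ×10⁻²¹ J)/(2.81 ×10⁻²¹ J)) = (3/3) × exp(-4.3915) = 0.0124.

0.0124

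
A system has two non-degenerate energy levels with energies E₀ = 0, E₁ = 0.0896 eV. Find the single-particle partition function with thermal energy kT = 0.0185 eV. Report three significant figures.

Eᵢ/kT = 0, 4.8432.
Z = Σ e^(−Eᵢ/kT) = e^(−0) + e^(−4.8432) = 1.0000 + 0.0078818 = 1.0079.

Z = 1.01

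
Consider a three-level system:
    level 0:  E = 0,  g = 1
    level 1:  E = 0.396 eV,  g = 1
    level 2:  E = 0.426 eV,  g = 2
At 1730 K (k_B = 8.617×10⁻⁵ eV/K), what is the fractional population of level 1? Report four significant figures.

k_BT = 8.617×10⁻⁵ × 1730 K = 0.149074 eV.
Eᵢ/kT = 0, 2.65640, 2.85764.
Z = Σ gᵢe^(−Eᵢ/kT) = 1·e^(−0) + 1·e^(−2.65640) + 2·e^(−2.85764) = 1.00000 + 0.0702005 + 0.114808 = 1.18501.
P₁ = g₁ e^(−E₁/kT) / Z = 0.0702005/1.18501 = 0.05924.

0.05924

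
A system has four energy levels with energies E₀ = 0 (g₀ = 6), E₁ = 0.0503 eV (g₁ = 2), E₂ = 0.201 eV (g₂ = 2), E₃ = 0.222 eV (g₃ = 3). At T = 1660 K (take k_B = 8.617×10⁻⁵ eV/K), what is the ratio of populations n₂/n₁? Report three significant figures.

k_BT = 8.617×10⁻⁵ × 1660 K = 0.14304 eV.
n₂/n₁ = (g₂/g₁) exp[−(E₂−E₁)/kT] = (2/2) × exp(−(0.1507 eV)/(0.14304 eV)) = (2/2) × exp(-1.0536) = 0.349.

0.349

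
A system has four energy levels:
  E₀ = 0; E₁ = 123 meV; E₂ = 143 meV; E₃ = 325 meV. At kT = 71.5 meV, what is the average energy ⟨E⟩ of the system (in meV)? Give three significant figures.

33.8 meV

Eᵢ/kT = 0, 1.7203, 2.0000, 4.5455.
Z = Σ e^(−Eᵢ/kT) = e^(−0) + e^(−1.7203) + e^(−2.0000) + e^(−4.5455) = 1.0000 + 0.17901 + 0.13534 + 0.010615 = 1.3250.
⟨E⟩ = Σ Eᵢ e^(−Eᵢ/kT) / Z = (0·1.0000 + 123·0.17901 + 143·0.13534 + 325·0.010615) / 1.3250 = 33.8 meV.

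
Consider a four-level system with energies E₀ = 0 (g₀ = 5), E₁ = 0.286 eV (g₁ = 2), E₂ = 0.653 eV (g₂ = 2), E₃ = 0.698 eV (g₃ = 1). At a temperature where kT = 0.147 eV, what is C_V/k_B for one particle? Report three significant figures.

Eᵢ/kT = 0, 1.9456, 4.4422, 4.7483.
Z = Σ gᵢe^(−Eᵢ/kT) = 5·e^(−0) + 2·e^(−1.9456) + 2·e^(−4.4422) + 1·e^(−4.7483) = 5.0000 + 0.28580 + 0.023540 + 0.0086664 = 5.3180.
⟨E⟩ = 0.019398 eV, ⟨E²⟩ = 0.0070773 eV².
C_V/k_B = (⟨E²⟩ − ⟨E⟩²)/(kT)² = (0.0070773 − 0.00037628)/0.021609 = 0.310.

0.310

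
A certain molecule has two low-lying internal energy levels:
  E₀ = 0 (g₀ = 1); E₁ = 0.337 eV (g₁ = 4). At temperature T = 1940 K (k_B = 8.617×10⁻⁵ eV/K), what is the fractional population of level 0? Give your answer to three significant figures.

0.652

k_BT = 8.617×10⁻⁵ × 1940 K = 0.16717 eV.
Eᵢ/kT = 0, 2.0159.
Z = Σ gᵢe^(−Eᵢ/kT) = 1·e^(−0) + 4·e^(−2.0159) = 1.0000 + 0.53280 = 1.5328.
P₀ = g₀ e^(−E₀/kT) / Z = 1.0000/1.5328 = 0.652.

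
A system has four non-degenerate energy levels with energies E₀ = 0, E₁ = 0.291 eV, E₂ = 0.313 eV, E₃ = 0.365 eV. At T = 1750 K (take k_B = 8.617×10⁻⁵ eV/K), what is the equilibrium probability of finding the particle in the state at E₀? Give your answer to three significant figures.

k_BT = 8.617×10⁻⁵ × 1750 K = 0.15080 eV.
Eᵢ/kT = 0, 1.9297, 2.0756, 2.4204.
Z = Σ e^(−Eᵢ/kT) = e^(−0) + e^(−1.9297) + e^(−2.0756) + e^(−2.4204) = 1.0000 + 0.14519 + 0.12548 + 0.088886 = 1.3596.
P₀ = e^(−E₀/kT) / Z = 1.0000/1.3596 = 0.736.

0.736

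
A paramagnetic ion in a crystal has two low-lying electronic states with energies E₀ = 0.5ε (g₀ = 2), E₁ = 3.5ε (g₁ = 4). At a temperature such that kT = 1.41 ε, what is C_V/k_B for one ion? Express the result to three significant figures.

Eᵢ/kT = 0.35461, 2.4823.
Z = Σ gᵢe^(−Eᵢ/kT) = 2·e^(−0.35461) + 4·e^(−2.4823) = 1.4029 + 0.33420 = 1.7371.
⟨E⟩ = 1.0772 ε, ⟨E²⟩ = 2.5587 ε².
C_V/k_B = (⟨E²⟩ − ⟨E⟩²)/(kT)² = (2.5587 − 1.1604)/1.9881 = 0.703.

0.703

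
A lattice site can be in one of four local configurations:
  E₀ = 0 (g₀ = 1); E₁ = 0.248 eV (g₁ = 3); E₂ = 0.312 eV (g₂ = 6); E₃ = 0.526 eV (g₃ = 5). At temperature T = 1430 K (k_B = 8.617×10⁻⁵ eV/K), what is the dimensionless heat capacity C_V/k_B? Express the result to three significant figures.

1.65

k_BT = 8.617×10⁻⁵ × 1430 K = 0.12322 eV.
Eᵢ/kT = 0, 2.0127, 2.5321, 4.2688.
Z = Σ gᵢe^(−Eᵢ/kT) = 1·e^(−0) + 3·e^(−2.0127) + 6·e^(−2.5321) + 5·e^(−4.2688) = 1.0000 + 0.40088 + 0.47695 + 0.069993 = 1.9478.
⟨E⟩ = 0.14634 eV, ⟨E²⟩ = 0.046437 eV².
C_V/k_B = (⟨E²⟩ − ⟨E⟩²)/(kT)² = (0.046437 − 0.021415)/0.015183 = 1.65.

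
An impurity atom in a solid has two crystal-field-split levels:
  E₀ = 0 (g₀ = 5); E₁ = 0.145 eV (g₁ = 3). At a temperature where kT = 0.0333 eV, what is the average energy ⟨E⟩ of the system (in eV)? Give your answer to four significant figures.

Eᵢ/kT = 0, 4.35435.
Z = Σ gᵢe^(−Eᵢ/kT) = 5·e^(−0) + 3·e^(−4.35435) = 5.00000 + 0.0385524 = 5.03855.
⟨E⟩ = Σ Eᵢ gᵢe^(−Eᵢ/kT) / Z = (0·5.00000 + 0.145·0.0385524) / 5.03855 = 0.001109 eV.

0.001109 eV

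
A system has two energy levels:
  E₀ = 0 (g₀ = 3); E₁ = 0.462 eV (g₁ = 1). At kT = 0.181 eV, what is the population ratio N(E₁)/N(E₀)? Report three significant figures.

n₁/n₀ = (g₁/g₀) exp[−(E₁−E₀)/kT] = (1/3) × exp(−(0.462 eV)/(0.181 eV)) = (1/3) × exp(-2.5525) = 0.0260.

0.0260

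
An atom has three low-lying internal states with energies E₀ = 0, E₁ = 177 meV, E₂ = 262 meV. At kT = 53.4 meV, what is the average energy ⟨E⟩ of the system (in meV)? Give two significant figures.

8.0 meV

Eᵢ/kT = 0, 3.315, 4.906.
Z = Σ e^(−Eᵢ/kT) = e^(−0) + e^(−3.315) + e^(−4.906) = 1.000 + 0.03633 + 0.007402 = 1.044.
⟨E⟩ = Σ Eᵢ e^(−Eᵢ/kT) / Z = (0·1.000 + 177·0.03633 + 262·0.007402) / 1.044 = 8.0 meV.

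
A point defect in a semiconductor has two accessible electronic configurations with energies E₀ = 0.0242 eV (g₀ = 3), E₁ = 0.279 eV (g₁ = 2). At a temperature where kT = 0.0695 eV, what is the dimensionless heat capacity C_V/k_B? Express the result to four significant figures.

Eᵢ/kT = 0.348201, 4.01439.
Z = Σ gᵢe^(−Eᵢ/kT) = 3·e^(−0.348201) + 2·e^(−4.01439) = 2.11787 + 0.0361079 = 2.15398.
⟨E⟩ = 0.0284713 eV, ⟨E²⟩ = 0.00188070 eV².
C_V/k_B = (⟨E²⟩ − ⟨E⟩²)/(kT)² = (0.00188070 − 0.000810615)/0.00483025 = 0.2215.

0.2215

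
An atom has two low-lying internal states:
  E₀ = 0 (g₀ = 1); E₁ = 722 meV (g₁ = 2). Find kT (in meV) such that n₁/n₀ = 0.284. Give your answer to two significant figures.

370 meV

n₁/n₀ = (g₁/g₀) exp[−(E₁−E₀)/kT] = 0.284.
⇒ (E₁−E₀)/kT = ln((2/1)/0.284) = ln(7.042) = 1.952.
kT = 722 meV / 1.952 = 370 meV.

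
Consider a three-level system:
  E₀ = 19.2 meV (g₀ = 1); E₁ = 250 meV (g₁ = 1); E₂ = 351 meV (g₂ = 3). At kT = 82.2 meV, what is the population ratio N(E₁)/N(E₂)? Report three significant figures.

1.14

n₁/n₂ = (g₁/g₂) exp[−(E₁−E₂)/kT] = (1/3) × exp(−(-101 meV)/(82.2 meV)) = (1/3) × exp(1.2287) = 1.14.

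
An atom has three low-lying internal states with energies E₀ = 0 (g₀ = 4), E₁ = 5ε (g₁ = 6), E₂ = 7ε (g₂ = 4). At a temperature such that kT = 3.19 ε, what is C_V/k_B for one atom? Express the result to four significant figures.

0.6501

Eᵢ/kT = 0, 1.56740, 2.19436.
Z = Σ gᵢe^(−Eᵢ/kT) = 4·e^(−0) + 6·e^(−1.56740) + 4·e^(−2.19436) = 4.00000 + 1.25152 + 0.445719 = 5.69724.
⟨E⟩ = 1.64600 ε, ⟨E²⟩ = 9.32526 ε².
C_V/k_B = (⟨E²⟩ − ⟨E⟩²)/(kT)² = (9.32526 − 2.70932)/10.1761 = 0.6501.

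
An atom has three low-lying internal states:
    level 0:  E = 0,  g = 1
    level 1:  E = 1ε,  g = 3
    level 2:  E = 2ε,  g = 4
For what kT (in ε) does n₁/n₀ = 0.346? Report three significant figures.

n₁/n₀ = (g₁/g₀) exp[−(E₁−E₀)/kT] = 0.346.
⇒ (E₁−E₀)/kT = ln((3/1)/0.346) = ln(8.6705) = 2.1599.
kT = 1ε / 2.1599 = 0.463 ε.

0.463 ε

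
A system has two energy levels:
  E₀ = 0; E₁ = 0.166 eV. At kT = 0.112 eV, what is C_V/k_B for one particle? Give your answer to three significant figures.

Eᵢ/kT = 0, 1.4821.
Z = Σ e^(−Eᵢ/kT) = e^(−0) + e^(−1.4821) = 1.0000 + 0.22716 = 1.2272.
⟨E⟩ = 0.030727 eV, ⟨E²⟩ = 0.0051007 eV².
C_V/k_B = (⟨E²⟩ − ⟨E⟩²)/(kT)² = (0.0051007 − 0.00094415)/0.012544 = 0.331.

0.331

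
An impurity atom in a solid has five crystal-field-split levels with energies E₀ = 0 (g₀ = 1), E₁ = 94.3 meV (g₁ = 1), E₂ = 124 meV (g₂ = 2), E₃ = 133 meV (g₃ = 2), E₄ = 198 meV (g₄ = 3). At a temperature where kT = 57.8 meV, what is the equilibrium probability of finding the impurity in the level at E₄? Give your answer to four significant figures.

Eᵢ/kT = 0, 1.63149, 2.14533, 2.30104, 3.42561.
Z = Σ gᵢe^(−Eᵢ/kT) = 1·e^(−0) + 1·e^(−1.63149) + 2·e^(−2.14533) + 2·e^(−2.30104) + 3·e^(−3.42561) = 1.00000 + 0.195638 + 0.234059 + 0.200309 + 0.0975883 = 1.72759.
P₄ = g₄ e^(−E₄/kT) / Z = 0.0975883/1.72759 = 0.05649.

0.05649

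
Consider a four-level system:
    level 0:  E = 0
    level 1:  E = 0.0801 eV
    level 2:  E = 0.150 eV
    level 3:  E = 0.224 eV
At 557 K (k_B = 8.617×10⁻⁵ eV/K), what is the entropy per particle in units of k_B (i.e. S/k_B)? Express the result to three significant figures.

k_BT = 8.617×10⁻⁵ × 557 K = 0.047997 eV.
Eᵢ/kT = 0, 1.6689, 3.1252, 4.6670.
Z = Σ e^(−Eᵢ/kT) = e^(−0) + e^(−1.6689) + e^(−3.1252) + e^(−4.6670) = 1.0000 + 0.18845 + 0.043928 + 0.0094004 = 1.2418.
⟨E⟩ = Σ EᵢPᵢ = 0.019157 eV.
S/k_B = ln Z + ⟨E⟩/kT = ln(1.2418) + 0.019157/0.047997 = 0.21656 + 0.39913 = 0.616.

0.616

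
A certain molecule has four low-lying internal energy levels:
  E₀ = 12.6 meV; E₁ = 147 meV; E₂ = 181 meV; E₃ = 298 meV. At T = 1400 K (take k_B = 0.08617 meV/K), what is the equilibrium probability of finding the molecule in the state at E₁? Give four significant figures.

k_BT = 0.08617 × 1400 K = 120.638 meV.
Eᵢ/kT = 0.104445, 1.21852, 1.50036, 2.47020.
Z = Σ e^(−Eᵢ/kT) = e^(−0.104445) + e^(−1.21852) + e^(−1.50036) + e^(−2.47020) = 0.900824 + 0.295667 + 0.223050 + 0.0845679 = 1.50411.
P₁ = e^(−E₁/kT) / Z = 0.295667/1.50411 = 0.1966.

0.1966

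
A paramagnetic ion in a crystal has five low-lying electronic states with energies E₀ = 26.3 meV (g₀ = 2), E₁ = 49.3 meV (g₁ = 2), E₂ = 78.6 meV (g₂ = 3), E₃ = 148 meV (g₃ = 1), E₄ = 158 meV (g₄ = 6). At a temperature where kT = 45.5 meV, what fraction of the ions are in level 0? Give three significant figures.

0.439

Eᵢ/kT = 0.57802, 1.0835, 1.7275, 3.2527, 3.4725.
Z = Σ gᵢe^(−Eᵢ/kT) = 2·e^(−0.57802) + 2·e^(−1.0835) + 3·e^(−1.7275) + 1·e^(−3.2527) + 6·e^(−3.4725) = 1.1220 + 0.67682 + 0.53318 + 0.038670 + 0.18624 = 2.5569.
P₀ = g₀ e^(−E₀/kT) / Z = 1.1220/2.5569 = 0.439.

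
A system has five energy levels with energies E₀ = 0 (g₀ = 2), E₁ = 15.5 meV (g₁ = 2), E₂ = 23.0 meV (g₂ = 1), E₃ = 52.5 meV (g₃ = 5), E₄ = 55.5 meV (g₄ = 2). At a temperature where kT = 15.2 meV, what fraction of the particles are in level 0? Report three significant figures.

0.635

Eᵢ/kT = 0, 1.0197, 1.5132, 3.4539, 3.6513.
Z = Σ gᵢe^(−Eᵢ/kT) = 2·e^(−0) + 2·e^(−1.0197) + 1·e^(−1.5132) + 5·e^(−3.4539) + 2·e^(−3.6513) = 2.0000 + 0.72141 + 0.22020 + 0.15811 + 0.051915 = 3.1516.
P₀ = g₀ e^(−E₀/kT) / Z = 2.0000/3.1516 = 0.635.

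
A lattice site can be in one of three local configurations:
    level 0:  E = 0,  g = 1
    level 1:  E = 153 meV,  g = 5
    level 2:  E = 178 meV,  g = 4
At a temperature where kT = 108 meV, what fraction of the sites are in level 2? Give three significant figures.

0.258

Eᵢ/kT = 0, 1.4167, 1.6481.
Z = Σ gᵢe^(−Eᵢ/kT) = 1·e^(−0) + 5·e^(−1.4167) + 4·e^(−1.6481) = 1.0000 + 1.2126 + 0.76966 = 2.9823.
P₂ = g₂ e^(−E₂/kT) / Z = 0.76966/2.9823 = 0.258.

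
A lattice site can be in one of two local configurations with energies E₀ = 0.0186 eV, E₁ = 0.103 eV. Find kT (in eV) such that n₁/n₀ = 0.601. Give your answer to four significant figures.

n₁/n₀ = exp[−(E₁−E₀)/kT] = 0.601.
⇒ (E₁−E₀)/kT = ln(1/0.601) = ln(1.66389) = 0.509158.
kT = 0.0844 eV / 0.509158 = 0.1658 eV.

0.1658 eV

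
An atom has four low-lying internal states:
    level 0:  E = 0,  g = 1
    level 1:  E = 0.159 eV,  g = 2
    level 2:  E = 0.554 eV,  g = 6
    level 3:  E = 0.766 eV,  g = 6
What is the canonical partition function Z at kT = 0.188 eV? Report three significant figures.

Z = 2.28

Eᵢ/kT = 0, 0.84574, 2.9468, 4.0745.
Z = Σ gᵢe^(−Eᵢ/kT) = 1·e^(−0) + 2·e^(−0.84574) + 6·e^(−2.9468) + 6·e^(−4.0745) = 1.0000 + 0.85848 + 0.31504 + 0.10200 = 2.2755.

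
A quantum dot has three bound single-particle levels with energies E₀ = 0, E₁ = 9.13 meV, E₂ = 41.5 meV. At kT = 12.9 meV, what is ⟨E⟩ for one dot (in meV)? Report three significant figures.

Eᵢ/kT = 0, 0.70775, 3.2171.
Z = Σ e^(−Eᵢ/kT) = e^(−0) + e^(−0.70775) + e^(−3.2171) = 1.0000 + 0.49275 + 0.040071 = 1.5328.
⟨E⟩ = Σ Eᵢ e^(−Eᵢ/kT) / Z = (0·1.0000 + 9.13·0.49275 + 41.5·0.040071) / 1.5328 = 4.02 meV.

4.02 meV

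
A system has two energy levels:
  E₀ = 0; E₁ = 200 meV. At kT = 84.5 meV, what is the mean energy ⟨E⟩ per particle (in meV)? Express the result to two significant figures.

17 meV

Eᵢ/kT = 0, 2.367.
Z = Σ e^(−Eᵢ/kT) = e^(−0) + e^(−2.367) = 1.000 + 0.09376 = 1.094.
⟨E⟩ = Σ Eᵢ e^(−Eᵢ/kT) / Z = (0·1.000 + 200·0.09376) / 1.094 = 17 meV.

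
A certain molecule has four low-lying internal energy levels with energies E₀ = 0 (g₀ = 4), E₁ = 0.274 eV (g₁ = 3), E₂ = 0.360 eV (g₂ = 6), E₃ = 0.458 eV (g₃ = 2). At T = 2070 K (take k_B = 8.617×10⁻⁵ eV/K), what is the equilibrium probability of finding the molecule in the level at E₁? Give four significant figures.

0.1154

k_BT = 8.617×10⁻⁵ × 2070 K = 0.178372 eV.
Eᵢ/kT = 0, 1.53612, 2.01825, 2.56767.
Z = Σ gᵢe^(−Eᵢ/kT) = 4·e^(−0) + 3·e^(−1.53612) + 6·e^(−2.01825) + 2·e^(−2.56767) = 4.00000 + 0.645644 + 0.797327 + 0.153428 = 5.59640.
P₁ = g₁ e^(−E₁/kT) / Z = 0.645644/5.59640 = 0.1154.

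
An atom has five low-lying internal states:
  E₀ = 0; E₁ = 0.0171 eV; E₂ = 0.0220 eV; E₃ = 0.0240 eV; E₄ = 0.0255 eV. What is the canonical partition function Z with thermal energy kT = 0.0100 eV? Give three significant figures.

Z = 1.46

Eᵢ/kT = 0, 1.7100, 2.2000, 2.4000, 2.5500.
Z = Σ e^(−Eᵢ/kT) = e^(−0) + e^(−1.7100) + e^(−2.2000) + e^(−2.4000) + e^(−2.5500) = 1.0000 + 0.18087 + 0.11080 + 0.090718 + 0.078082 = 1.4605.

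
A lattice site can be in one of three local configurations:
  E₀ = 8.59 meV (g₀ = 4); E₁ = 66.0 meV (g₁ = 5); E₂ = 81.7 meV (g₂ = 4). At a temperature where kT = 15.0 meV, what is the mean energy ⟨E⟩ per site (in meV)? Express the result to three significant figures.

10.6 meV

Eᵢ/kT = 0.57267, 4.4000, 5.4467.
Z = Σ gᵢe^(−Eᵢ/kT) = 4·e^(−0.57267) + 5·e^(−4.4000) + 4·e^(−5.4467) = 2.2561 + 0.061387 + 0.017242 = 2.3347.
⟨E⟩ = Σ Eᵢ gᵢe^(−Eᵢ/kT) / Z = (8.59·2.2561 + 66.0·0.061387 + 81.7·0.017242) / 2.3347 = 10.6 meV.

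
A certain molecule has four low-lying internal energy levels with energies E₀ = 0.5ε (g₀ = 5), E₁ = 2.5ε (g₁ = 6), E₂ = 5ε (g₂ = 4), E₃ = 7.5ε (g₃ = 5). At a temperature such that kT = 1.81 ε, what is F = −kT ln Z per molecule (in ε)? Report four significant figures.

Eᵢ/kT = 0.276243, 1.38122, 2.76243, 4.14365.
Z = Σ gᵢe^(−Eᵢ/kT) = 5·e^(−0.276243) + 6·e^(−1.38122) + 4·e^(−2.76243) + 5·e^(−4.14365) = 3.79314 + 1.50763 + 0.252553 + 0.0793242 = 5.63265.
F = −kT ln Z = −1.81 × ln(5.63265) = −1.81 × 1.72858 = -3.129 ε.

-3.129 ε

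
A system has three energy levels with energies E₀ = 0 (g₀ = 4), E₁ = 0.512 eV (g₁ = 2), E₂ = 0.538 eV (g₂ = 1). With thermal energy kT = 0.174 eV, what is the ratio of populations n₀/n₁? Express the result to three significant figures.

n₀/n₁ = (g₀/g₁) exp[−(E₀−E₁)/kT] = (4/2) × exp(−(-0.512 eV)/(0.174 eV)) = (4/2) × exp(2.9425) = 37.9.

37.9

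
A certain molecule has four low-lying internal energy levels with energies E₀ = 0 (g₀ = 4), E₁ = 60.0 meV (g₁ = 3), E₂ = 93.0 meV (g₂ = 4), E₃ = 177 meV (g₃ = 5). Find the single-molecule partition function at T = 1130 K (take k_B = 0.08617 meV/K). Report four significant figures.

Z = 7.971

k_BT = 0.08617 × 1130 K = 97.3721 meV.
Eᵢ/kT = 0, 0.616193, 0.955099, 1.81777.
Z = Σ gᵢe^(−Eᵢ/kT) = 4·e^(−0) + 3·e^(−0.616193) + 4·e^(−0.955099) + 5·e^(−1.81777) = 4.00000 + 1.61999 + 1.53910 + 0.811937 = 7.97103.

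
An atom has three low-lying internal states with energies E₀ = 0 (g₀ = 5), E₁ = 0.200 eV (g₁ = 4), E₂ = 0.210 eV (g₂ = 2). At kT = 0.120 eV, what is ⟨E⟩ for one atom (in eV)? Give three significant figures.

Eᵢ/kT = 0, 1.6667, 1.7500.
Z = Σ gᵢe^(−Eᵢ/kT) = 5·e^(−0) + 4·e^(−1.6667) + 2·e^(−1.7500) = 5.0000 + 0.75548 + 0.34755 = 6.1030.
⟨E⟩ = Σ Eᵢ gᵢe^(−Eᵢ/kT) / Z = (0·5.0000 + 0.200·0.75548 + 0.210·0.34755) / 6.1030 = 0.0367 eV.

0.0367 eV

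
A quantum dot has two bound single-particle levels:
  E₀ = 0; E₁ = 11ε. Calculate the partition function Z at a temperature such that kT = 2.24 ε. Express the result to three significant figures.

Z = 1.01

Eᵢ/kT = 0, 4.9107.
Z = Σ e^(−Eᵢ/kT) = e^(−0) + e^(−4.9107) = 1.0000 + 0.0073673 = 1.0074.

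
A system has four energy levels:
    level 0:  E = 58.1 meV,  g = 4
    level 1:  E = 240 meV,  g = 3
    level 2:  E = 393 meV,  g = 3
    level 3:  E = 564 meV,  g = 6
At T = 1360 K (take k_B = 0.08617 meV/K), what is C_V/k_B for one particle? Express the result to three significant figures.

k_BT = 0.08617 × 1360 K = 117.19 meV.
Eᵢ/kT = 0.49578, 2.0480, 3.3535, 4.8127.
Z = Σ gᵢe^(−Eᵢ/kT) = 4·e^(−0.49578) + 3·e^(−2.0480) + 3·e^(−3.3535) + 6·e^(−4.8127) = 2.4364 + 0.38698 + 0.10489 + 0.048755 = 2.9770.
⟨E⟩ = 101.83 meV, ⟨E²⟩ = 20901 meV².
C_V/k_B = (⟨E²⟩ − ⟨E⟩²)/(kT)² = (20901 − 10369)/13733 = 0.767.

0.767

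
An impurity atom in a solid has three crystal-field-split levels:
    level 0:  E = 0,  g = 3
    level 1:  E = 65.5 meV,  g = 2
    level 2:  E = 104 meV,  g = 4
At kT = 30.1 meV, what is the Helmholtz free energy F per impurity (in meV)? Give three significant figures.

-36.4 meV

Eᵢ/kT = 0, 2.1761, 3.4551.
Z = Σ gᵢe^(−Eᵢ/kT) = 3·e^(−0) + 2·e^(−2.1761) + 4·e^(−3.4551) = 3.0000 + 0.22697 + 0.12634 = 3.3533.
F = −kT ln Z = −30.1 × ln(3.3533) = −30.1 × 1.2099 = -36.4 meV.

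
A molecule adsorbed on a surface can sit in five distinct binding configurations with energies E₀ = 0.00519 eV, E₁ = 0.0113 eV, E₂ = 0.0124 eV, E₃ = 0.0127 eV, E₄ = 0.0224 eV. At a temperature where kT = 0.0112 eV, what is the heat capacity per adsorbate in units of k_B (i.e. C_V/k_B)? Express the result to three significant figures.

0.178

Eᵢ/kT = 0.46339, 1.0089, 1.1071, 1.1339, 2.0000.
Z = Σ e^(−Eᵢ/kT) = e^(−0.46339) + e^(−1.0089) + e^(−1.1071) + e^(−1.1339) + e^(−2.0000) = 0.62915 + 0.36462 + 0.33052 + 0.32178 + 0.13534 = 1.7814.
⟨E⟩ = 0.010442 eV, ⟨E²⟩ = 0.00013143 eV².
C_V/k_B = (⟨E²⟩ − ⟨E⟩²)/(kT)² = (0.00013143 − 0.00010904)/0.00012544 = 0.178.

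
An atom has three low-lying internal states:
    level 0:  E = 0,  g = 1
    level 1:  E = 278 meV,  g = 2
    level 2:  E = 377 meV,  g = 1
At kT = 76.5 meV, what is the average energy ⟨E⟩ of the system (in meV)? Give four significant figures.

16.43 meV

Eᵢ/kT = 0, 3.63399, 4.92810.
Z = Σ gᵢe^(−Eᵢ/kT) = 1·e^(−0) + 2·e^(−3.63399) + 1·e^(−4.92810) = 1.00000 + 0.0528212 + 0.00724025 = 1.06006.
⟨E⟩ = Σ Eᵢ gᵢe^(−Eᵢ/kT) / Z = (0·1.00000 + 278·0.0528212 + 377·0.00724025) / 1.06006 = 16.43 meV.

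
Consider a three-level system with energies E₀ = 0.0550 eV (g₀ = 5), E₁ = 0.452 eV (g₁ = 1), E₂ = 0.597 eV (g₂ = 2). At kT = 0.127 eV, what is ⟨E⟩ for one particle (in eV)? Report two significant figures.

Eᵢ/kT = 0.4331, 3.559, 4.701.
Z = Σ gᵢe^(−Eᵢ/kT) = 5·e^(−0.4331) + 1·e^(−3.559) + 2·e^(−4.701) = 3.242 + 0.02847 + 0.01817 = 3.289.
⟨E⟩ = Σ Eᵢ gᵢe^(−Eᵢ/kT) / Z = (0.0550·3.242 + 0.452·0.02847 + 0.597·0.01817) / 3.289 = 0.061 eV.

0.061 eV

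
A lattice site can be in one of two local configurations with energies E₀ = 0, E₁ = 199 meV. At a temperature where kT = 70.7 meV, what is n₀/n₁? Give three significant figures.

16.7

n₀/n₁ = exp[−(E₀−E₁)/kT] = exp(−(-199 meV)/(70.7 meV)) = exp(2.8147) = 16.7.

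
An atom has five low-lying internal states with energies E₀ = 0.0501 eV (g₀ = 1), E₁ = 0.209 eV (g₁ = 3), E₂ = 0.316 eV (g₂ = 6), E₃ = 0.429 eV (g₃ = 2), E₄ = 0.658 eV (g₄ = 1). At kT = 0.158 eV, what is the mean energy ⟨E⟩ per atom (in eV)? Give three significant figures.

0.212 eV

Eᵢ/kT = 0.31709, 1.3228, 2.0000, 2.7152, 4.1646.
Z = Σ gᵢe^(−Eᵢ/kT) = 1·e^(−0.31709) + 3·e^(−1.3228) + 6·e^(−2.0000) + 2·e^(−2.7152) + 1·e^(−4.1646) = 0.72827 + 0.79917 + 0.81201 + 0.13238 + 0.015536 = 2.4874.
⟨E⟩ = Σ Eᵢ gᵢe^(−Eᵢ/kT) / Z = (0.0501·0.72827 + 0.209·0.79917 + 0.316·0.81201 + 0.429·0.13238 + 0.658·0.015536) / 2.4874 = 0.212 eV.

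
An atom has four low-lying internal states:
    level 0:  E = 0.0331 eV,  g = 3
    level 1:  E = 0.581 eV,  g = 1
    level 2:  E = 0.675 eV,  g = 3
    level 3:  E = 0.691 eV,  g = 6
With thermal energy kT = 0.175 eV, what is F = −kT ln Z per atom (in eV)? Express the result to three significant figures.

-0.174 eV

Eᵢ/kT = 0.18914, 3.3200, 3.8571, 3.9486.
Z = Σ gᵢe^(−Eᵢ/kT) = 3·e^(−0.18914) + 1·e^(−3.3200) + 3·e^(−3.8571) + 6·e^(−3.9486) = 2.4830 + 0.036153 + 0.063388 + 0.11569 = 2.6982.
F = −kT ln Z = −0.175 × ln(2.6982) = −0.175 × 0.99258 = -0.174 eV.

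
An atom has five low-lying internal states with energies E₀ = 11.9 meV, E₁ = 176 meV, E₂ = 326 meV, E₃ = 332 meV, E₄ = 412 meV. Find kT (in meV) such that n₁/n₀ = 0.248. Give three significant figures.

n₁/n₀ = exp[−(E₁−E₀)/kT] = 0.248.
⇒ (E₁−E₀)/kT = ln(1/0.248) = ln(4.0323) = 1.3943.
kT = 164.1 meV / 1.3943 = 118 meV.

118 meV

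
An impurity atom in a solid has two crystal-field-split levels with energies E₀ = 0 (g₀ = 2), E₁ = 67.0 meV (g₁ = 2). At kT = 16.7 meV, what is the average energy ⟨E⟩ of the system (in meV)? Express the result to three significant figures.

1.19 meV

Eᵢ/kT = 0, 4.0120.
Z = Σ gᵢe^(−Eᵢ/kT) = 2·e^(−0) + 2·e^(−4.0120) = 2.0000 + 0.036194 = 2.0362.
⟨E⟩ = Σ Eᵢ gᵢe^(−Eᵢ/kT) / Z = (0·2.0000 + 67.0·0.036194) / 2.0362 = 1.19 meV.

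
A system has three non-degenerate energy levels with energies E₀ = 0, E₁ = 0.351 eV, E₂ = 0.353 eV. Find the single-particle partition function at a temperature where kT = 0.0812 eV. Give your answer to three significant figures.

Eᵢ/kT = 0, 4.3227, 4.3473.
Z = Σ e^(−Eᵢ/kT) = e^(−0) + e^(−4.3227) + e^(−4.3473) = 1.0000 + 0.013264 + 0.012942 = 1.0262.

Z = 1.03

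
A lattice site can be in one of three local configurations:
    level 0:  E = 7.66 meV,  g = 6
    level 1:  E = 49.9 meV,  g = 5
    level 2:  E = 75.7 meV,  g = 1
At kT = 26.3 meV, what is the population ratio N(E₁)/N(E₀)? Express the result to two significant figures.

0.17

n₁/n₀ = (g₁/g₀) exp[−(E₁−E₀)/kT] = (5/6) × exp(−(42.24 meV)/(26.3 meV)) = (5/6) × exp(-1.606) = 0.17.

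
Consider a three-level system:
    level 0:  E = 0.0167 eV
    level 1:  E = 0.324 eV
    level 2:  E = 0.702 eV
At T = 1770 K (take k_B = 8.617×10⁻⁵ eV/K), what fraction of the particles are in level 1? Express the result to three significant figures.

k_BT = 8.617×10⁻⁵ × 1770 K = 0.15252 eV.
Eᵢ/kT = 0.10949, 2.1243, 4.6027.
Z = Σ e^(−Eᵢ/kT) = e^(−0.10949) + e^(−2.1243) + e^(−4.6027) = 0.89629 + 0.11952 + 0.010025 = 1.0258.
P₁ = e^(−E₁/kT) / Z = 0.11952/1.0258 = 0.117.

0.117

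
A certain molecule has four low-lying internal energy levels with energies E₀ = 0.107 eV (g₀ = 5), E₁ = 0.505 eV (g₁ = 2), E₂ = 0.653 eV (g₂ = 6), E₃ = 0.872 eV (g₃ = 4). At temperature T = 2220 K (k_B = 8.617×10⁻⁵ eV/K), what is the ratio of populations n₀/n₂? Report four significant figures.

14.47

k_BT = 8.617×10⁻⁵ × 2220 K = 0.191297 eV.
n₀/n₂ = (g₀/g₂) exp[−(E₀−E₂)/kT] = (5/6) × exp(−(-0.546 eV)/(0.191297 eV)) = (5/6) × exp(2.85420) = 14.47.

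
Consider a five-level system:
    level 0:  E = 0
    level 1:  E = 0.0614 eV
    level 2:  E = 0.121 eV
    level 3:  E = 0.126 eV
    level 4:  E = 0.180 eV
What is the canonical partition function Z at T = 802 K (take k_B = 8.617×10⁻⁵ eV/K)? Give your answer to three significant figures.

k_BT = 8.617×10⁻⁵ × 802 K = 0.069108 eV.
Eᵢ/kT = 0, 0.88846, 1.7509, 1.8232, 2.6046.
Z = Σ e^(−Eᵢ/kT) = e^(−0) + e^(−0.88846) + e^(−1.7509) + e^(−1.8232) + e^(−2.6046) = 1.0000 + 0.41129 + 0.17362 + 0.16151 + 0.073933 = 1.8204.

Z = 1.82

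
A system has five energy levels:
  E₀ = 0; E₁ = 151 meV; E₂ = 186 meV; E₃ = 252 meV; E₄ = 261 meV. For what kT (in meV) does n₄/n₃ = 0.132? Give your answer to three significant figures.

n₄/n₃ = exp[−(E₄−E₃)/kT] = 0.132.
⇒ (E₄−E₃)/kT = ln(1/0.132) = ln(7.5758) = 2.0250.
kT = 9 meV / 2.0250 = 4.44 meV.

4.44 meV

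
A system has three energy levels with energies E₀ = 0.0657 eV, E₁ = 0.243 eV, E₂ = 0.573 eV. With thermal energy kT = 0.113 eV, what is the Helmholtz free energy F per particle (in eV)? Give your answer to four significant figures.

Eᵢ/kT = 0.581416, 2.15044, 5.07080.
Z = Σ e^(−Eᵢ/kT) = e^(−0.581416) + e^(−2.15044) + e^(−5.07080) = 0.559106 + 0.116433 + 0.00627740 = 0.681816.
F = −kT ln Z = −0.113 × ln(0.681816) = −0.113 × -0.382995 = 0.04328 eV.

0.04328 eV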